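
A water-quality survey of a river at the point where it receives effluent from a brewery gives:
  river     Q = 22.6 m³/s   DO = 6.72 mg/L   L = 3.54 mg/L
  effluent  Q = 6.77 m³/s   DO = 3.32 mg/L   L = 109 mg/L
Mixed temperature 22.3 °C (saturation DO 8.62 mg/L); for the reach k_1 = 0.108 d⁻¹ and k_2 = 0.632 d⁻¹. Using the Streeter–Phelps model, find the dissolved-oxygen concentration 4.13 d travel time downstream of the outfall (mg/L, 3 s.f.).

DO ≈ 5.17 mg/L

Mixed DO = (22.6×6.72 + 6.77×3.32)/(22.6+6.77) = 174.3/29.37 = 5.936 mg/L.
Mixed L₀ = (22.6×3.54 + 6.77×109)/(29.37) = 817.9/29.37 = 27.85 mg/L.
Initial deficit D₀ = C_s − DO₀ = 8.62 − 5.936 = 2.684 mg/L.
D(4.13) = [0.108×27.85/(0.632−0.108)](e^(−0.108×4.13) − e^(−0.632×4.13)) + 2.684 e^(−0.632×4.13)
= 5.740 × (0.6402 − 0.07352) + 2.684 × 0.07352 = 3.450 mg/L.
DO = 8.62 − 3.450 = 5.170 mg/L.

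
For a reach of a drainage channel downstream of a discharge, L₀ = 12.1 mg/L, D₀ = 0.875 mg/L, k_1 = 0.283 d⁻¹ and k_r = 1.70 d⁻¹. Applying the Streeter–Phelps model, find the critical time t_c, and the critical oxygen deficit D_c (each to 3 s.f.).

t_c ≈ 0.948 d; D_c ≈ 1.54 mg/L

With k_r/k_1 = 6.007 and 1 − D₀(k_r−k_1)/(k_1 L₀) = 0.6379,
t_c = ln(6.007 × 0.6379) / (1.70 − 0.283) = ln(3.832) / 1.417 = 1.343/1.417 = 0.9481 d.
L(t_c) = L₀ e^(−k_1 t_c) = 12.1 × 0.7647 = 9.253 mg/L, and at the critical point k_r D_c = k_1 L, so D_c = (0.283/1.70) × 9.253 = 1.540 mg/L.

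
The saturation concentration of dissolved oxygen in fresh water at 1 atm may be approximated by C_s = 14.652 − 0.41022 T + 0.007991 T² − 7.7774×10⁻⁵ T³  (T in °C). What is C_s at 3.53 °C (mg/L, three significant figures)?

C_s = 14.652 − 0.41022×3.53 + 0.007991×3.53² − 7.7774×10⁻⁵×3.53³ = 13.30 mg/L.

C_s ≈ 13.3 mg/L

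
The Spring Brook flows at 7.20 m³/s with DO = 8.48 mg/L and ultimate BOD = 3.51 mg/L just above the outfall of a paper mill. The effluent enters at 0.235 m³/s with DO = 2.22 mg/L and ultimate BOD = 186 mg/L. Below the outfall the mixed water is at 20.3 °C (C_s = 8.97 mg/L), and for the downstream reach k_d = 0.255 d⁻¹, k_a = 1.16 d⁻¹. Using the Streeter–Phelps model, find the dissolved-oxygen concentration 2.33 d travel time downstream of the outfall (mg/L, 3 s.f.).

DO ≈ 7.66 mg/L

Mixed DO = (7.20×8.48 + 0.235×2.22)/(7.20+0.235) = 61.58/7.435 = 8.282 mg/L.
Mixed L₀ = (7.20×3.51 + 0.235×186)/(7.435) = 68.98/7.435 = 9.278 mg/L.
Initial deficit D₀ = C_s − DO₀ = 8.97 − 8.282 = 0.6879 mg/L.
D(2.33) = [0.255×9.278/(1.16−0.255)](e^(−0.255×2.33) − e^(−1.16×2.33)) + 0.6879 e^(−1.16×2.33)
= 2.614 × (0.5520 − 0.06702) + 0.6879 × 0.06702 = 1.314 mg/L.
DO = 8.97 − 1.314 = 7.656 mg/L.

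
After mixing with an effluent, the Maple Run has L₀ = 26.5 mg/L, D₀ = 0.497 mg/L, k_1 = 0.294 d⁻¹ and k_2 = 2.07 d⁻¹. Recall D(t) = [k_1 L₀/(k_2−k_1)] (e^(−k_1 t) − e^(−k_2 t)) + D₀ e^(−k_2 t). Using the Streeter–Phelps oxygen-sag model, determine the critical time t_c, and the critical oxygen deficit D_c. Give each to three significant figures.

t_c ≈ 1.03 d; D_c ≈ 2.78 mg/L

At the critical point dD/dt = 0, so k_1 L₀ e^(−k_1 t) = k_2 D. Substituting D(t) from the Streeter–Phelps equation and solving for t gives
t_c = ln[(k_2/k_1)(1 − D₀(k_2−k_1)/(k_1 L₀))] / (k_2−k_1).
Here k_2−k_1 = 1.776 d⁻¹ and 1 − D₀(k_2−k_1)/(k_1 L₀) = 1 − 0.497×1.776/(0.294×26.5) = 0.8867, so
t_c = ln(7.041 × 0.8867) / 1.776 = 1.831 / 1.776 = 1.031 d.
L(t_c) = L₀ e^(−k_1 t_c) = 26.5 × 0.7385 = 19.57 mg/L, and at the critical point k_2 D_c = k_1 L, so D_c = (0.294/2.07) × 19.57 = 2.779 mg/L.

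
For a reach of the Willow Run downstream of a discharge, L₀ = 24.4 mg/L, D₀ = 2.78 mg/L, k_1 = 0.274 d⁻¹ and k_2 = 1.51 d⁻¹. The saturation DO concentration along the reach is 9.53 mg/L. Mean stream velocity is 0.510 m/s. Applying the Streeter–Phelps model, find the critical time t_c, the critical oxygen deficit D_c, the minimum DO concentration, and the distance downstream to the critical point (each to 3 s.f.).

t_c ≈ 0.797 d; D_c ≈ 3.56 mg/L; min DO ≈ 5.97 mg/L; x_c ≈ 35.1 km

At the critical point dD/dt = 0, so k_1 L₀ e^(−k_1 t) = k_2 D. Substituting D(t) from the Streeter–Phelps equation and solving for t gives
t_c = ln[(k_2/k_1)(1 − D₀(k_2−k_1)/(k_1 L₀))] / (k_2−k_1).
Here k_2−k_1 = 1.236 d⁻¹ and 1 − D₀(k_2−k_1)/(k_1 L₀) = 1 − 2.78×1.236/(0.274×24.4) = 0.4860, so
t_c = ln(5.511 × 0.4860) / 1.236 = 0.9853 / 1.236 = 0.7972 d.
L(t_c) = L₀ e^(−k_1 t_c) = 24.4 × 0.8038 = 19.61 mg/L, and at the critical point k_2 D_c = k_1 L, so D_c = (0.274/1.51) × 19.61 = 3.559 mg/L.
Minimum DO = C_s − D_c = 9.53 − 3.559 = 5.971 mg/L.
x_c = v t_c = 0.510 m/s × 0.7972 d × 86400 s/d = 35130 m ≈ 35.1 km.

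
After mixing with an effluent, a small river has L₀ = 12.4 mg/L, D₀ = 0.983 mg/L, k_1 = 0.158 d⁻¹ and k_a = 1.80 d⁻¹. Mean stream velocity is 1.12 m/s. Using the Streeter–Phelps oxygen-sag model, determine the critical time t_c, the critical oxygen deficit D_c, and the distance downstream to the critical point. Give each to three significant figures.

t_c = [1/(k_a−k_1)] ln[(k_a/k_1)(1 − D₀(k_a−k_1)/(k_1 L₀))]
= [1/(1.80−0.158)] ln[(1.80/0.158)(1 − 0.983×1.642/(0.158×12.4))]
= (1/1.642) ln[11.39 × 0.1762] = 0.6090 × ln(2.007) = 0.6090 × 0.6965 = 0.4242 d.
D_c = (k_1/k_a) L₀ e^(−k_1 t_c) = (0.158/1.80) × 12.4 × e^(−0.158×0.4242) = 0.08778 × 12.4 × 0.9352 = 1.018 mg/L.
x_c = v t_c = 1.12 m/s × 0.4242 d × 86400 s/d = 41050 m ≈ 41.0 km.

t_c ≈ 0.424 d; D_c ≈ 1.02 mg/L; x_c ≈ 41.0 km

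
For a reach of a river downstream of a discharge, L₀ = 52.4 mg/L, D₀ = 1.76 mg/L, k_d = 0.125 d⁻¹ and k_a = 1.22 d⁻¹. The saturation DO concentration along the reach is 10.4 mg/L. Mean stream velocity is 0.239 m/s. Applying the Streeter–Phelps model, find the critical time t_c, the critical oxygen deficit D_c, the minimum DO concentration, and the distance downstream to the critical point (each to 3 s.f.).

t_c ≈ 1.76 d; D_c ≈ 4.31 mg/L; min DO ≈ 6.09 mg/L; x_c ≈ 36.4 km

t_c = [1/(k_a−k_d)] ln[(k_a/k_d)(1 − D₀(k_a−k_d)/(k_d L₀))]
= [1/(1.22−0.125)] ln[(1.22/0.125)(1 − 1.76×1.095/(0.125×52.4))]
= (1/1.095) ln[9.760 × 0.7058] = 0.9132 × ln(6.888) = 0.9132 × 1.930 = 1.762 d.
D_c = (k_d/k_a) L₀ e^(−k_d t_c) = (0.125/1.22) × 52.4 × e^(−0.125×1.762) = 0.1025 × 52.4 × 0.8023 = 4.307 mg/L.
Minimum DO = C_s − D_c = 10.4 − 4.307 = 6.093 mg/L.
x_c = v t_c = 0.239 m/s × 1.762 d × 86400 s/d = 36390 m ≈ 36.4 km.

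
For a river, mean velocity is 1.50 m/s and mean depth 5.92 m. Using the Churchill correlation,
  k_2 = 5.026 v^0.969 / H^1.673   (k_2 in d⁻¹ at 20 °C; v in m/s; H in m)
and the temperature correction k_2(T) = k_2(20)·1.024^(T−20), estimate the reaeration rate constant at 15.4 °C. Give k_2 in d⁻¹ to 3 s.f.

k_2(20) = 5.026 × 1.50^0.969 / 5.92^1.673 = 5.026 × 1.481 / 19.59 = 0.3800 d⁻¹.
k_2(15.4) = 0.3800 × 1.024^(15.4−20) = 0.3800 × 0.8966 = 0.3407 d⁻¹.

k_2 ≈ 0.341 d⁻¹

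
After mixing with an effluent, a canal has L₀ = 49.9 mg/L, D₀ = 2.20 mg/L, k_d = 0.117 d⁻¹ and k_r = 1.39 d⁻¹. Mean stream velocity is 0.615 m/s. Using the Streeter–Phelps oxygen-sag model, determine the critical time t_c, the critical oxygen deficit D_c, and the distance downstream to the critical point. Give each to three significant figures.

With k_r/k_d = 11.88 and 1 − D₀(k_r−k_d)/(k_d L₀) = 0.5203,
t_c = ln(11.88 × 0.5203) / (1.39 − 0.117) = ln(6.181) / 1.273 = 1.822/1.273 = 1.431 d.
D_c = (k_d/k_r) L₀ e^(−k_d t_c) = (0.117/1.39) × 49.9 × e^(−0.117×1.431) = 0.08417 × 49.9 × 0.8458 = 3.553 mg/L.
x_c = v t_c = 0.615 m/s × 1.431 d × 86400 s/d = 76030 m ≈ 76.0 km.

t_c ≈ 1.43 d; D_c ≈ 3.55 mg/L; x_c ≈ 76.0 km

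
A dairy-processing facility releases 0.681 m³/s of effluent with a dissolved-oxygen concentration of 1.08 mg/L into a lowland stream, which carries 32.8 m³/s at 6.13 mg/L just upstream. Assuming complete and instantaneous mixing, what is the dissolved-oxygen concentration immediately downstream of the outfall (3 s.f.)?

6.03 mg/L

Flow-weighted mixing: C = (Q_r C_r + Q_w C_w)/(Q_r + Q_w)
= (32.8×6.13 + 0.681×1.08)/(32.8 + 0.681) = 201.8/33.48 = 6.027 mg/L.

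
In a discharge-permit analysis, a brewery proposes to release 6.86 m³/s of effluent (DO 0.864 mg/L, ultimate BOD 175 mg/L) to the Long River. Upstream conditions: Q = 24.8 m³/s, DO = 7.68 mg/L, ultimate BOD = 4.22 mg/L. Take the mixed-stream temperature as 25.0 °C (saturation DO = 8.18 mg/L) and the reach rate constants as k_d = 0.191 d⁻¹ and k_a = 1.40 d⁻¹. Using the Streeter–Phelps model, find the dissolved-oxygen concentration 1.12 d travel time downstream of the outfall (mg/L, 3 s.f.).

DO ≈ 3.87 mg/L

Mixed DO = (24.8×7.68 + 6.86×0.864)/(24.8+6.86) = 196.4/31.66 = 6.203 mg/L.
Mixed L₀ = (24.8×4.22 + 6.86×175)/(31.66) = 1305/31.66 = 41.22 mg/L.
Initial deficit D₀ = C_s − DO₀ = 8.18 − 6.203 = 1.977 mg/L.
D(1.12) = [0.191×41.22/(1.40−0.191)](e^(−0.191×1.12) − e^(−1.40×1.12)) + 1.977 e^(−1.40×1.12)
= 6.513 × (0.8074 − 0.2085) + 1.977 × 0.2085 = 4.313 mg/L.
DO = 8.18 − 4.313 = 3.867 mg/L.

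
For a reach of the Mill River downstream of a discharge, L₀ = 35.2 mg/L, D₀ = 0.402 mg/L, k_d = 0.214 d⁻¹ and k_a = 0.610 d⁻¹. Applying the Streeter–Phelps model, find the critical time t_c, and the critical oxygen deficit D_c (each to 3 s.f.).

t_c ≈ 2.59 d; D_c ≈ 7.09 mg/L

With k_a/k_d = 2.850 and 1 − D₀(k_a−k_d)/(k_d L₀) = 0.9789,
t_c = ln(2.850 × 0.9789) / (0.610 − 0.214) = ln(2.790) / 0.3960 = 1.026/0.3960 = 2.591 d.
L(t_c) = L₀ e^(−k_d t_c) = 35.2 × 0.5743 = 20.22 mg/L, and at the critical point k_a D_c = k_d L, so D_c = (0.214/0.610) × 20.22 = 7.093 mg/L.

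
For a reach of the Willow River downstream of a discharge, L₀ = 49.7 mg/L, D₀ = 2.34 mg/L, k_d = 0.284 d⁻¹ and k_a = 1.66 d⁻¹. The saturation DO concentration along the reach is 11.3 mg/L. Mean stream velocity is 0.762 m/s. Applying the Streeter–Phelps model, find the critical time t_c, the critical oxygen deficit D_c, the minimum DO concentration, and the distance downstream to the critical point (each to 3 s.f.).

With k_a/k_d = 5.845 and 1 − D₀(k_a−k_d)/(k_d L₀) = 0.7719,
t_c = ln(5.845 × 0.7719) / (1.66 − 0.284) = ln(4.512) / 1.376 = 1.507/1.376 = 1.095 d.
L(t_c) = L₀ e^(−k_d t_c) = 49.7 × 0.7327 = 36.42 mg/L, and at the critical point k_a D_c = k_d L, so D_c = (0.284/1.66) × 36.42 = 6.230 mg/L.
Minimum DO = C_s − D_c = 11.3 − 6.230 = 5.070 mg/L.
x_c = v t_c = 0.762 m/s × 1.095 d × 86400 s/d = 72090 m ≈ 72.1 km.

t_c ≈ 1.09 d; D_c ≈ 6.23 mg/L; min DO ≈ 5.07 mg/L; x_c ≈ 72.1 km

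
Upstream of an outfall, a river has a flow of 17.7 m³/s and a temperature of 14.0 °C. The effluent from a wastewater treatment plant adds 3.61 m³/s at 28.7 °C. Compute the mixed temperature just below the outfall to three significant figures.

16.5 °C

Flow-weighted mixing: C = (Q_r C_r + Q_w C_w)/(Q_r + Q_w)
= (17.7×14.0 + 3.61×28.7)/(17.7 + 3.61) = 351.4/21.31 = 16.49 °C.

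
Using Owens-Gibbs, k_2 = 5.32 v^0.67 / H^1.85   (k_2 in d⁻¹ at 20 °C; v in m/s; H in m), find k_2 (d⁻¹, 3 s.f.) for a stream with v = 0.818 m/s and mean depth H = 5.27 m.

k_2 = 5.32 × 0.818^0.67 / 5.27^1.85 = 5.32 × 0.8741 / 21.64 = 0.2148 d⁻¹.

k_2 ≈ 0.215 d⁻¹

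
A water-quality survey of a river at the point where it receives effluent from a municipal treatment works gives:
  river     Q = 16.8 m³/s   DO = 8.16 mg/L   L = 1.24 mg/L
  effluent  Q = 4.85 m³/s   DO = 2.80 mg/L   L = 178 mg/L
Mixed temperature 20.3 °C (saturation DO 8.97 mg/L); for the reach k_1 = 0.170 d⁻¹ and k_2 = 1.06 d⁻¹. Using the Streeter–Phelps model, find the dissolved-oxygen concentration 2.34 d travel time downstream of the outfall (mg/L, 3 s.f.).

Mixed DO = (16.8×8.16 + 4.85×2.80)/(16.8+4.85) = 150.7/21.65 = 6.959 mg/L.
Mixed L₀ = (16.8×1.24 + 4.85×178)/(21.65) = 884.1/21.65 = 40.84 mg/L.
Initial deficit D₀ = C_s − DO₀ = 8.97 − 6.959 = 2.011 mg/L.
D(2.34) = [0.170×40.84/(1.06−0.170)](e^(−0.170×2.34) − e^(−1.06×2.34)) + 2.011 e^(−1.06×2.34)
= 7.800 × (0.6718 − 0.08371) + 2.011 × 0.08371 = 4.756 mg/L.
DO = 8.97 − 4.756 = 4.214 mg/L.

DO ≈ 4.21 mg/L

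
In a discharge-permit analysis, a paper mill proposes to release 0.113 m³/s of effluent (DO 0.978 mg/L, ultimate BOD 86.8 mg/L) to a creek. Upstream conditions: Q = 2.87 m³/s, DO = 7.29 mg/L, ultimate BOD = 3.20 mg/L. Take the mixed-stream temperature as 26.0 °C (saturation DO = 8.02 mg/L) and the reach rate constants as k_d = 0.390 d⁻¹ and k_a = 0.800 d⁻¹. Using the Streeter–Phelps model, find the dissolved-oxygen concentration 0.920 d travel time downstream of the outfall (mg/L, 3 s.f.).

DO ≈ 6.23 mg/L

Mixed DO = (2.87×7.29 + 0.113×0.978)/(2.87+0.113) = 21.03/2.983 = 7.051 mg/L.
Mixed L₀ = (2.87×3.20 + 0.113×86.8)/(2.983) = 18.99/2.983 = 6.367 mg/L.
Initial deficit D₀ = C_s − DO₀ = 8.02 − 7.051 = 0.9691 mg/L.
D(0.920) = [0.390×6.367/(0.800−0.390)](e^(−0.390×0.920) − e^(−0.800×0.920)) + 0.9691 e^(−0.800×0.920)
= 6.056 × (0.6985 − 0.4790) + 0.9691 × 0.4790 = 1.794 mg/L.
DO = 8.02 − 1.794 = 6.226 mg/L.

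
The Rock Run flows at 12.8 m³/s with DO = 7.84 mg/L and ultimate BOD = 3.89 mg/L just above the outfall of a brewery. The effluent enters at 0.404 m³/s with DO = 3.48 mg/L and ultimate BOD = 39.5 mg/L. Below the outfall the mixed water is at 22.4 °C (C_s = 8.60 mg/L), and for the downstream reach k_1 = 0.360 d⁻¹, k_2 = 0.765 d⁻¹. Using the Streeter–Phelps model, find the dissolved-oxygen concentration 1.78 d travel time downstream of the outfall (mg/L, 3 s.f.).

DO ≈ 7.17 mg/L

Mixed DO = (12.8×7.84 + 0.404×3.48)/(12.8+0.404) = 101.8/13.20 = 7.707 mg/L.
Mixed L₀ = (12.8×3.89 + 0.404×39.5)/(13.20) = 65.75/13.20 = 4.980 mg/L.
Initial deficit D₀ = C_s − DO₀ = 8.60 − 7.707 = 0.8934 mg/L.
D(1.78) = [0.360×4.980/(0.765−0.360)](e^(−0.360×1.78) − e^(−0.765×1.78)) + 0.8934 e^(−0.765×1.78)
= 4.426 × (0.5269 − 0.2562) + 0.8934 × 0.2562 = 1.427 mg/L.
DO = 8.60 − 1.427 = 7.173 mg/L.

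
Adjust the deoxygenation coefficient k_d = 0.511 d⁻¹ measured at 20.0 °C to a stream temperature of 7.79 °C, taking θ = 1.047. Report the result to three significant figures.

k_d ≈ 0.292 d⁻¹

k_d(T₂) = k_d(T₁) · θ^(T₂−T₁) = 0.511 × 1.047^(7.79−20.0)
= 0.511 × 1.047^-12.2 = 0.511 × 0.5708 = 0.2917 d⁻¹.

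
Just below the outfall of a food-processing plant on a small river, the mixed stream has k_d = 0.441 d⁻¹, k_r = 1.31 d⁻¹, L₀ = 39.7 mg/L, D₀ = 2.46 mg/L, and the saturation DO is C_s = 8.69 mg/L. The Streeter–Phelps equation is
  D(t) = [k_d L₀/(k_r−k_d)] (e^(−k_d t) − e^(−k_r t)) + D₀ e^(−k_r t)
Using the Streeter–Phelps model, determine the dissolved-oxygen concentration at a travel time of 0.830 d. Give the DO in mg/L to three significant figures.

DO ≈ 0.681 mg/L

k_d L₀/(k_r−k_d) = 0.441×39.7/(1.31−0.441) = 17.51/0.8690 = 20.15 mg/L.
e^(−k_d t) = e^(−0.441×0.8300) = 0.6935; e^(−k_r t) = e^(−1.31×0.8300) = 0.3371.
D = 20.15 × (0.6935 − 0.3371) + 2.46 × 0.3371 = 7.179 + 0.8293 = 8.009 mg/L.
DO = C_s − D = 8.69 − 8.009 = 0.6812 mg/L.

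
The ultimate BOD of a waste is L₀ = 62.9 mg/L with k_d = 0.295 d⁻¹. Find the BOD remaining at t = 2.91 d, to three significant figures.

L_t = L₀ e^(−k_d t) = 62.9 × e^(−0.295×2.91) = 62.9 × 0.4238 = 26.66 mg/L.

L ≈ 26.7 mg/L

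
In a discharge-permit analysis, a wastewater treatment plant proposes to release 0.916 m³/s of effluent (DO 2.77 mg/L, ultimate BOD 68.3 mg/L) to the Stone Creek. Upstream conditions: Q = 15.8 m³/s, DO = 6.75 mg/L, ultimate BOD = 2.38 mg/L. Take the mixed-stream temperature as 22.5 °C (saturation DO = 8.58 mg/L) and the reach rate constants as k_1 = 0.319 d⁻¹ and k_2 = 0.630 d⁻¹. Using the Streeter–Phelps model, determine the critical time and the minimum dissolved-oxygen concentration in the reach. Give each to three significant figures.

Mixed DO = (15.8×6.75 + 0.916×2.77)/(15.8+0.916) = 109.2/16.72 = 6.532 mg/L.
Mixed L₀ = (15.8×2.38 + 0.916×68.3)/(16.72) = 100.2/16.72 = 5.992 mg/L.
Initial deficit D₀ = C_s − DO₀ = 8.58 − 6.532 = 2.048 mg/L.
t_c = (1/0.3110) ln[(0.630/0.319)(1 − 2.048×0.3110/(0.319×5.992))] = 3.215 × ln(1.317) = 0.8850 d.
D_c = (0.319/0.630) × 5.992 × e^(−0.319×0.8850) = 0.5063 × 5.992 × 0.7540 = 2.288 mg/L.
Minimum DO = 8.58 − 2.288 = 6.292 mg/L.

t_c ≈ 0.885 d; minimum DO ≈ 6.29 mg/L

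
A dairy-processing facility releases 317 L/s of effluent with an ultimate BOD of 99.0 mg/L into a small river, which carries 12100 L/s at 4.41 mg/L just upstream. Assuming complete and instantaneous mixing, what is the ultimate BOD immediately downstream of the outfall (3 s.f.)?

Flow-weighted mixing: C = (Q_r C_r + Q_w C_w)/(Q_r + Q_w)
= (12100×4.41 + 317×99.0)/(12100 + 317) = 84740/12420 = 6.825 mg/L.

6.82 mg/L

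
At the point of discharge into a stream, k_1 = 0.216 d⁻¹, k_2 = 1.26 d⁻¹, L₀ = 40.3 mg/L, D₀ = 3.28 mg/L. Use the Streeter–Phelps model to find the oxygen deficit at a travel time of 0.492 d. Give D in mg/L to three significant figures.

D ≈ 4.78 mg/L

k_1 L₀/(k_2−k_1) = 0.216×40.3/(1.26−0.216) = 8.705/1.044 = 8.338 mg/L.
e^(−k_1 t) = e^(−0.216×0.4920) = 0.8992; e^(−k_2 t) = e^(−1.26×0.4920) = 0.5380.
D = 8.338 × (0.8992 − 0.5380) + 3.28 × 0.5380 = 3.012 + 1.765 = 4.776 mg/L.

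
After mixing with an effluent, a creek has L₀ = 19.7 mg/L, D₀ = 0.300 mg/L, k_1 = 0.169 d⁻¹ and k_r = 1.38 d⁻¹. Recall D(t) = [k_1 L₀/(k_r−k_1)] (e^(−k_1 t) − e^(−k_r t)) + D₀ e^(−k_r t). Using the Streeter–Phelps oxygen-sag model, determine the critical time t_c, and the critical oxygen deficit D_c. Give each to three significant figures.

t_c = [1/(k_r−k_1)] ln[(k_r/k_1)(1 − D₀(k_r−k_1)/(k_1 L₀))]
= [1/(1.38−0.169)] ln[(1.38/0.169)(1 − 0.300×1.211/(0.169×19.7))]
= (1/1.211) ln[8.166 × 0.8909] = 0.8258 × ln(7.275) = 0.8258 × 1.984 = 1.639 d.
D_c = (k_1/k_r) L₀ e^(−k_1 t_c) = (0.169/1.38) × 19.7 × e^(−0.169×1.639) = 0.1225 × 19.7 × 0.7581 = 1.829 mg/L.

t_c ≈ 1.64 d; D_c ≈ 1.83 mg/L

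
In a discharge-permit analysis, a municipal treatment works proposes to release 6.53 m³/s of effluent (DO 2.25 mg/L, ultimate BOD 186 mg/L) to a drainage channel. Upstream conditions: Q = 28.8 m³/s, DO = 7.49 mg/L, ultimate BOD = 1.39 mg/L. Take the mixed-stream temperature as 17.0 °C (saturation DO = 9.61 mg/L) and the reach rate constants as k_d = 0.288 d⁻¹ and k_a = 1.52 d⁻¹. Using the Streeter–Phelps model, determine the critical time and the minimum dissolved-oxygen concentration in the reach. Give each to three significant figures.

t_c ≈ 0.973 d; minimum DO ≈ 4.53 mg/L

Mixed DO = (28.8×7.49 + 6.53×2.25)/(28.8+6.53) = 230.4/35.33 = 6.521 mg/L.
Mixed L₀ = (28.8×1.39 + 6.53×186)/(35.33) = 1255/35.33 = 35.51 mg/L.
Initial deficit D₀ = C_s − DO₀ = 9.61 − 6.521 = 3.089 mg/L.
t_c = (1/1.232) ln[(1.52/0.288)(1 − 3.089×1.232/(0.288×35.51))] = 0.8117 × ln(3.314) = 0.9726 d.
D_c = (0.288/1.52) × 35.51 × e^(−0.288×0.9726) = 0.1895 × 35.51 × 0.7557 = 5.085 mg/L.
Minimum DO = 9.61 − 5.085 = 4.525 mg/L.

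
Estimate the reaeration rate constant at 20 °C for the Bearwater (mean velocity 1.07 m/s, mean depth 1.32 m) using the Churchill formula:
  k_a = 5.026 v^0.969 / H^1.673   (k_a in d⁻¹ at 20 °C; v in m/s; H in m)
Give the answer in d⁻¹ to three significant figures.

k_a = 5.026 × 1.07^0.969 / 1.32^1.673 = 5.026 × 1.068 / 1.591 = 3.373 d⁻¹.

k_a ≈ 3.37 d⁻¹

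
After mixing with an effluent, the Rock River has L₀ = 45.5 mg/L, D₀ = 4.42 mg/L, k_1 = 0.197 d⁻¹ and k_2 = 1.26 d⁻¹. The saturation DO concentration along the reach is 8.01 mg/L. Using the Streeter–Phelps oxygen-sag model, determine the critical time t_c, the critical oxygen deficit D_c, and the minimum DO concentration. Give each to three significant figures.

t_c = [1/(k_2−k_1)] ln[(k_2/k_1)(1 − D₀(k_2−k_1)/(k_1 L₀))]
= [1/(1.26−0.197)] ln[(1.26/0.197)(1 − 4.42×1.063/(0.197×45.5))]
= (1/1.063) ln[6.396 × 0.4758] = 0.9407 × ln(3.043) = 0.9407 × 1.113 = 1.047 d.
L(t_c) = L₀ e^(−k_1 t_c) = 45.5 × 0.8136 = 37.02 mg/L, and at the critical point k_2 D_c = k_1 L, so D_c = (0.197/1.26) × 37.02 = 5.788 mg/L.
Minimum DO = C_s − D_c = 8.01 − 5.788 = 2.222 mg/L.

t_c ≈ 1.05 d; D_c ≈ 5.79 mg/L; min DO ≈ 2.22 mg/L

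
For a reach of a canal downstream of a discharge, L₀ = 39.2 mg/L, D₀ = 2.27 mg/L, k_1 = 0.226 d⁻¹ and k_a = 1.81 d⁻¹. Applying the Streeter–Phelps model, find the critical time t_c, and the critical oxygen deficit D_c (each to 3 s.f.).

t_c = [1/(k_a−k_1)] ln[(k_a/k_1)(1 − D₀(k_a−k_1)/(k_1 L₀))]
= [1/(1.81−0.226)] ln[(1.81/0.226)(1 − 2.27×1.584/(0.226×39.2))]
= (1/1.584) ln[8.009 × 0.5941] = 0.6313 × ln(4.758) = 0.6313 × 1.560 = 0.9848 d.
D_c = (k_1/k_a) L₀ e^(−k_1 t_c) = (0.226/1.81) × 39.2 × e^(−0.226×0.9848) = 0.1249 × 39.2 × 0.8005 = 3.918 mg/L.

t_c ≈ 0.985 d; D_c ≈ 3.92 mg/L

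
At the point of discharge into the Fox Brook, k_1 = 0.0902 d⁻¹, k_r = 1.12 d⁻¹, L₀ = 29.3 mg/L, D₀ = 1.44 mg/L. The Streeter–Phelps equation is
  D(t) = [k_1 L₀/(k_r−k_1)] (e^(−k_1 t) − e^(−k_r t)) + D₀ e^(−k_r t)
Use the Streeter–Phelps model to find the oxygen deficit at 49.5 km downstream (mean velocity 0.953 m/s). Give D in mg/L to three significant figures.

D ≈ 1.86 mg/L

Travel time t = x/v = 49.5 km / (0.953 m/s) = 49500 m / 0.953 m/s = 51940 s = 0.6012 d.
k_1 L₀/(k_r−k_1) = 0.0902×29.3/(1.12−0.0902) = 2.643/1.030 = 2.566 mg/L.
e^(−k_1 t) = e^(−0.0902×0.6012) = 0.9472; e^(−k_r t) = e^(−1.12×0.6012) = 0.5100.
D = 2.566 × (0.9472 − 0.5100) + 1.44 × 0.5100 = 1.122 + 0.7344 = 1.856 mg/L.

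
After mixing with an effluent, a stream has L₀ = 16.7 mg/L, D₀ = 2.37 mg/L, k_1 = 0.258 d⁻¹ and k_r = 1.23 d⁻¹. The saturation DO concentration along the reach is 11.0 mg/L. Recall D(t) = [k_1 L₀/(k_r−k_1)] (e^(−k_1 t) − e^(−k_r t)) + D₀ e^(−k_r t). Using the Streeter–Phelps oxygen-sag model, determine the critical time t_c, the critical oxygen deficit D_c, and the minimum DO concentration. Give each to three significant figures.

t_c ≈ 0.820 d; D_c ≈ 2.84 mg/L; min DO ≈ 8.16 mg/L

With k_r/k_1 = 4.767 and 1 − D₀(k_r−k_1)/(k_1 L₀) = 0.4653,
t_c = ln(4.767 × 0.4653) / (1.23 − 0.258) = ln(2.218) / 0.9720 = 0.7968/0.9720 = 0.8198 d.
L(t_c) = L₀ e^(−k_1 t_c) = 16.7 × 0.8094 = 13.52 mg/L, and at the critical point k_r D_c = k_1 L, so D_c = (0.258/1.23) × 13.52 = 2.835 mg/L.
Minimum DO = C_s − D_c = 11.0 − 2.835 = 8.165 mg/L.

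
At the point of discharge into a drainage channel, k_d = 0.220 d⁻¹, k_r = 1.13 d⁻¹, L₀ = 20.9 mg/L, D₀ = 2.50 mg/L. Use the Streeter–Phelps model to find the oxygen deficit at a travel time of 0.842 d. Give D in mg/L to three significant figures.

k_d L₀/(k_r−k_d) = 0.220×20.9/(1.13−0.220) = 4.598/0.9100 = 5.053 mg/L.
e^(−k_d t) = e^(−0.220×0.8420) = 0.8309; e^(−k_r t) = e^(−1.13×0.8420) = 0.3862.
D = 5.053 × (0.8309 − 0.3862) + 2.50 × 0.3862 = 2.247 + 0.9654 = 3.213 mg/L.

D ≈ 3.21 mg/L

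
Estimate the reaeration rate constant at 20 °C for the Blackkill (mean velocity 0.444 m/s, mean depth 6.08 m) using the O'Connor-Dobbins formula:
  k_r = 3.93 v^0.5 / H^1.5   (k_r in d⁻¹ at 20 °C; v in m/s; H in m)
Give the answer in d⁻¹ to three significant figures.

k_r ≈ 0.175 d⁻¹

k_r = 3.93 × 0.444^0.5 / 6.08^1.5 = 3.93 × 0.6663 / 14.99 = 0.1747 d⁻¹.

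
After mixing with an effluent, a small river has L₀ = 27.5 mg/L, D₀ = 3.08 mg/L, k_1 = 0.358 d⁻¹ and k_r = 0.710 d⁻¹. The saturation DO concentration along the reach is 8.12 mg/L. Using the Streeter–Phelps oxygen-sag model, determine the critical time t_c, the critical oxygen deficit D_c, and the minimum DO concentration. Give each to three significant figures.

t_c ≈ 1.61 d; D_c ≈ 7.78 mg/L; min DO ≈ 0.339 mg/L

At the critical point dD/dt = 0, so k_1 L₀ e^(−k_1 t) = k_r D. Substituting D(t) from the Streeter–Phelps equation and solving for t gives
t_c = ln[(k_r/k_1)(1 − D₀(k_r−k_1)/(k_1 L₀))] / (k_r−k_1).
Here k_r−k_1 = 0.3520 d⁻¹ and 1 − D₀(k_r−k_1)/(k_1 L₀) = 1 − 3.08×0.3520/(0.358×27.5) = 0.8899, so
t_c = ln(1.983 × 0.8899) / 0.3520 = 0.5681 / 0.3520 = 1.614 d.
L(t_c) = L₀ e^(−k_1 t_c) = 27.5 × 0.5612 = 15.43 mg/L, and at the critical point k_r D_c = k_1 L, so D_c = (0.358/0.710) × 15.43 = 7.781 mg/L.
Minimum DO = C_s − D_c = 8.12 − 7.781 = 0.3388 mg/L.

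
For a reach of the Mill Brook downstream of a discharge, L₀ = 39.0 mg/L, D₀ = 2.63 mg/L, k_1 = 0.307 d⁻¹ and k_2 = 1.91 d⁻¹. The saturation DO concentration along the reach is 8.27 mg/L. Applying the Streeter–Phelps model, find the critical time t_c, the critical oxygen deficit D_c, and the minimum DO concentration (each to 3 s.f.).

t_c ≈ 0.870 d; D_c ≈ 4.80 mg/L; min DO ≈ 3.47 mg/L

t_c = [1/(k_2−k_1)] ln[(k_2/k_1)(1 − D₀(k_2−k_1)/(k_1 L₀))]
= [1/(1.91−0.307)] ln[(1.91/0.307)(1 − 2.63×1.603/(0.307×39.0))]
= (1/1.603) ln[6.221 × 0.6479] = 0.6238 × ln(4.031) = 0.6238 × 1.394 = 0.8696 d.
D_c = (k_1/k_2) L₀ e^(−k_1 t_c) = (0.307/1.91) × 39.0 × e^(−0.307×0.8696) = 0.1607 × 39.0 × 0.7657 = 4.800 mg/L.
Minimum DO = C_s − D_c = 8.27 − 4.800 = 3.470 mg/L.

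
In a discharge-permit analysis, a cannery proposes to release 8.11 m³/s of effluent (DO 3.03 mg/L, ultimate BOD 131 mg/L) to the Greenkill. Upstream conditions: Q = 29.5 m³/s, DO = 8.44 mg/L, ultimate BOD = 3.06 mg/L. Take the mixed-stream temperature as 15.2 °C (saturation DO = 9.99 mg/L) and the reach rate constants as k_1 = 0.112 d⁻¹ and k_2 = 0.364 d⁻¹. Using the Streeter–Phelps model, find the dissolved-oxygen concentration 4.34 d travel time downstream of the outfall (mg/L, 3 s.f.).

DO ≈ 3.86 mg/L

Mixed DO = (29.5×8.44 + 8.11×3.03)/(29.5+8.11) = 273.6/37.61 = 7.273 mg/L.
Mixed L₀ = (29.5×3.06 + 8.11×131)/(37.61) = 1153/37.61 = 30.65 mg/L.
Initial deficit D₀ = C_s − DO₀ = 9.99 − 7.273 = 2.717 mg/L.
D(4.34) = [0.112×30.65/(0.364−0.112)](e^(−0.112×4.34) − e^(−0.364×4.34)) + 2.717 e^(−0.364×4.34)
= 13.62 × (0.6150 − 0.2060) + 2.717 × 0.2060 = 6.131 mg/L.
DO = 9.99 − 6.131 = 3.859 mg/L.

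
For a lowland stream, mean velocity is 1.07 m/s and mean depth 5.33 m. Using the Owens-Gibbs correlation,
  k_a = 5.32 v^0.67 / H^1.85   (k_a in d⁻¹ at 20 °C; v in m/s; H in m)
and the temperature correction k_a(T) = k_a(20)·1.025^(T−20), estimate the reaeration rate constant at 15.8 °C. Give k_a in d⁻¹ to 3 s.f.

k_a(20) = 5.32 × 1.07^0.67 / 5.33^1.85 = 5.32 × 1.046 / 22.10 = 0.2519 d⁻¹.
k_a(15.8) = 0.2519 × 1.025^(15.8−20) = 0.2519 × 0.9015 = 0.2270 d⁻¹.

k_a ≈ 0.227 d⁻¹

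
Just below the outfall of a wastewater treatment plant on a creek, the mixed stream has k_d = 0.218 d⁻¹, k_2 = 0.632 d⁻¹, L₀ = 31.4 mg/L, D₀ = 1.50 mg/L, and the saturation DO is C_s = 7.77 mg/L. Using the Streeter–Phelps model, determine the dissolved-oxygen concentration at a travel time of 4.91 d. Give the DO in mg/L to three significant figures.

k_d L₀/(k_2−k_d) = 0.218×31.4/(0.632−0.218) = 6.845/0.4140 = 16.53 mg/L.
e^(−k_d t) = e^(−0.218×4.910) = 0.3429; e^(−k_2 t) = e^(−0.632×4.910) = 0.04491.
D = 16.53 × (0.3429 − 0.04491) + 1.50 × 0.04491 = 4.927 + 0.06736 = 4.994 mg/L.
DO = C_s − D = 7.77 − 4.994 = 2.776 mg/L.

DO ≈ 2.78 mg/L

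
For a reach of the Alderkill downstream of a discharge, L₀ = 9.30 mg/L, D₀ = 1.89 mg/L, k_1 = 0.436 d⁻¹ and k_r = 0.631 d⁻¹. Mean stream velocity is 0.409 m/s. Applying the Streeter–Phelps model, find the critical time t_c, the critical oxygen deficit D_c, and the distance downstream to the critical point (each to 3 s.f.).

At the critical point dD/dt = 0, so k_1 L₀ e^(−k_1 t) = k_r D. Substituting D(t) from the Streeter–Phelps equation and solving for t gives
t_c = ln[(k_r/k_1)(1 − D₀(k_r−k_1)/(k_1 L₀))] / (k_r−k_1).
Here k_r−k_1 = 0.1950 d⁻¹ and 1 − D₀(k_r−k_1)/(k_1 L₀) = 1 − 1.89×0.1950/(0.436×9.30) = 0.9091, so
t_c = ln(1.447 × 0.9091) / 0.1950 = 0.2744 / 0.1950 = 1.407 d.
L(t_c) = L₀ e^(−k_1 t_c) = 9.30 × 0.5415 = 5.036 mg/L, and at the critical point k_r D_c = k_1 L, so D_c = (0.436/0.631) × 5.036 = 3.479 mg/L.
x_c = v t_c = 0.409 m/s × 1.407 d × 86400 s/d = 49720 m ≈ 49.7 km.

t_c ≈ 1.41 d; D_c ≈ 3.48 mg/L; x_c ≈ 49.7 km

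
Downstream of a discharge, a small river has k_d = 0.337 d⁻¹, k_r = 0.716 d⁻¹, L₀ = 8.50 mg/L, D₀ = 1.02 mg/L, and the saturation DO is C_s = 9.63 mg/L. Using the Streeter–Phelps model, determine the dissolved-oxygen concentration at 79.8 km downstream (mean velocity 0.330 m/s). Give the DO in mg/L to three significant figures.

Travel time t = x/v = 79.8 km / (0.330 m/s) = 79800 m / 0.330 m/s = 241800 s = 2.799 d.
k_d L₀/(k_r−k_d) = 0.337×8.50/(0.716−0.337) = 2.865/0.3790 = 7.558 mg/L.
e^(−k_d t) = e^(−0.337×2.799) = 0.3894; e^(−k_r t) = e^(−0.716×2.799) = 0.1348.
D = 7.558 × (0.3894 − 0.1348) + 1.02 × 0.1348 = 1.924 + 0.1375 = 2.062 mg/L.
DO = C_s − D = 9.63 − 2.062 = 7.568 mg/L.

DO ≈ 7.57 mg/L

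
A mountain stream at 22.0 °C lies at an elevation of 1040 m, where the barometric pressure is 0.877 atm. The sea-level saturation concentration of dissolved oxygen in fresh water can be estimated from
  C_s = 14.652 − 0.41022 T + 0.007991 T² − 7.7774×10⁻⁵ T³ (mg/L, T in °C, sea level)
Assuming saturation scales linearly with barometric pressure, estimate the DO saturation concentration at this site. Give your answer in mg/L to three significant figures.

At sea level: C_s = 14.652 − 0.41022×22.0 + 0.007991×22.0² − 7.7774×10⁻⁵×22.0³ = 8.667 mg/L.
Pressure correction: C_s' = 8.667 × 0.877 = 7.601 mg/L.

C_s ≈ 7.60 mg/L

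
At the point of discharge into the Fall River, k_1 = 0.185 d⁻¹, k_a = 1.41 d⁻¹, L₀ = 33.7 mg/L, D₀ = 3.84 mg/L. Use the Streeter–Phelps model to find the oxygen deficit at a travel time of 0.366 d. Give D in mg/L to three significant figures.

k_1 L₀/(k_a−k_1) = 0.185×33.7/(1.41−0.185) = 6.235/1.225 = 5.089 mg/L.
e^(−k_1 t) = e^(−0.185×0.3660) = 0.9345; e^(−k_a t) = e^(−1.41×0.3660) = 0.5969.
D = 5.089 × (0.9345 − 0.5969) + 3.84 × 0.5969 = 1.719 + 2.292 = 4.010 mg/L.

D ≈ 4.01 mg/L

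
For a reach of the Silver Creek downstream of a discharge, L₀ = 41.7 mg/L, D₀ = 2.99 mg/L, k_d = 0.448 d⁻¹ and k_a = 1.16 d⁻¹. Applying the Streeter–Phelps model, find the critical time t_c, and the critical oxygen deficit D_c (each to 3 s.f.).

t_c = [1/(k_a−k_d)] ln[(k_a/k_d)(1 − D₀(k_a−k_d)/(k_d L₀))]
= [1/(1.16−0.448)] ln[(1.16/0.448)(1 − 2.99×0.7120/(0.448×41.7))]
= (1/0.7120) ln[2.589 × 0.8860] = 1.404 × ln(2.294) = 1.404 × 0.8304 = 1.166 d.
D_c = (k_d/k_a) L₀ e^(−k_d t_c) = (0.448/1.16) × 41.7 × e^(−0.448×1.166) = 0.3862 × 41.7 × 0.5930 = 9.551 mg/L.

t_c ≈ 1.17 d; D_c ≈ 9.55 mg/L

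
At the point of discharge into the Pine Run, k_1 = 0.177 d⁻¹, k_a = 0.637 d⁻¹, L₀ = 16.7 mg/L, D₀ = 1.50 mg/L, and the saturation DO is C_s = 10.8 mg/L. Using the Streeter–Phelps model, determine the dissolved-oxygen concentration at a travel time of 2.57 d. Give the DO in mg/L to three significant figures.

k_1 L₀/(k_a−k_1) = 0.177×16.7/(0.637−0.177) = 2.956/0.4600 = 6.426 mg/L.
e^(−k_1 t) = e^(−0.177×2.570) = 0.6345; e^(−k_a t) = e^(−0.637×2.570) = 0.1945.
D = 6.426 × (0.6345 − 0.1945) + 1.50 × 0.1945 = 2.827 + 0.2918 = 3.119 mg/L.
DO = C_s − D = 10.8 − 3.119 = 7.681 mg/L.

DO ≈ 7.68 mg/L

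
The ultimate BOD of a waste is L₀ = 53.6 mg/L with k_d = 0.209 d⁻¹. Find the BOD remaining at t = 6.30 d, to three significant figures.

L_t = L₀ e^(−k_d t) = 53.6 × e^(−0.209×6.30) = 53.6 × 0.2680 = 14.37 mg/L.

L ≈ 14.4 mg/L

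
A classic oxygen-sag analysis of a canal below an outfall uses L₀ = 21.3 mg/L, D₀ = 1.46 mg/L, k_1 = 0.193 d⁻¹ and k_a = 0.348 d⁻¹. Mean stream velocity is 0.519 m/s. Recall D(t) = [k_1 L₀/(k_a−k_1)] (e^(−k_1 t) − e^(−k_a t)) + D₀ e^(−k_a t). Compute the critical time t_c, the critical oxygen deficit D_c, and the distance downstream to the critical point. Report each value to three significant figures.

t_c = [1/(k_a−k_1)] ln[(k_a/k_1)(1 − D₀(k_a−k_1)/(k_1 L₀))]
= [1/(0.348−0.193)] ln[(0.348/0.193)(1 − 1.46×0.1550/(0.193×21.3))]
= (1/0.1550) ln[1.803 × 0.9450] = 6.452 × ln(1.704) = 6.452 × 0.5329 = 3.438 d.
L(t_c) = L₀ e^(−k_1 t_c) = 21.3 × 0.5150 = 10.97 mg/L, and at the critical point k_a D_c = k_1 L, so D_c = (0.193/0.348) × 10.97 = 6.084 mg/L.
x_c = v t_c = 0.519 m/s × 3.438 d × 86400 s/d = 154200 m ≈ 154 km.

t_c ≈ 3.44 d; D_c ≈ 6.08 mg/L; x_c ≈ 154 km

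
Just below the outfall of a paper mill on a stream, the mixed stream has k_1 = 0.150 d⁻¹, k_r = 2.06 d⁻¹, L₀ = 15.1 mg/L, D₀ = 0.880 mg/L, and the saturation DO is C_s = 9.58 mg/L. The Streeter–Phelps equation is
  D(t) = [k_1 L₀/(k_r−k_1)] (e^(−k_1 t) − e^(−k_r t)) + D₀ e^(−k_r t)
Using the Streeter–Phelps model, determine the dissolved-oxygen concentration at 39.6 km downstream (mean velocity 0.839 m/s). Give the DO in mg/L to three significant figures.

DO ≈ 8.59 mg/L

Travel time t = x/v = 39.6 km / (0.839 m/s) = 39600 m / 0.839 m/s = 47200 s = 0.5463 d.
k_1 L₀/(k_r−k_1) = 0.150×15.1/(2.06−0.150) = 2.265/1.910 = 1.186 mg/L.
e^(−k_1 t) = e^(−0.150×0.5463) = 0.9213; e^(−k_r t) = e^(−2.06×0.5463) = 0.3245.
D = 1.186 × (0.9213 − 0.3245) + 0.880 × 0.3245 = 0.7077 + 0.2856 = 0.9933 mg/L.
DO = C_s − D = 9.58 − 0.9933 = 8.587 mg/L.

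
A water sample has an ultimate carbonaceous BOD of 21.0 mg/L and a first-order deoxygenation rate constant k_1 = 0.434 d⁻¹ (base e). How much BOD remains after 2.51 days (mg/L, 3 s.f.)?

L ≈ 7.07 mg/L

L_t = L₀ e^(−k_1 t) = 21.0 × e^(−0.434×2.51) = 21.0 × 0.3364 = 7.065 mg/L.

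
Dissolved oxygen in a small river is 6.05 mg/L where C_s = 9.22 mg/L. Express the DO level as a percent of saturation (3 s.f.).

% saturation = C/C_s × 100 = 6.05/9.22 × 100 = 65.6 %.

65.6 % saturation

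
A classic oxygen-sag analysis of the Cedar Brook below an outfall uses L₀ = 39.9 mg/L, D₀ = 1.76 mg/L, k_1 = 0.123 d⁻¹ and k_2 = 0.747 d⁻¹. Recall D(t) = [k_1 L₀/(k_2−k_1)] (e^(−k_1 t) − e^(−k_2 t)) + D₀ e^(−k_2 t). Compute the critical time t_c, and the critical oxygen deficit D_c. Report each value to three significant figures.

t_c ≈ 2.48 d; D_c ≈ 4.84 mg/L

t_c = [1/(k_2−k_1)] ln[(k_2/k_1)(1 − D₀(k_2−k_1)/(k_1 L₀))]
= [1/(0.747−0.123)] ln[(0.747/0.123)(1 − 1.76×0.6240/(0.123×39.9))]
= (1/0.6240) ln[6.073 × 0.7762] = 1.603 × ln(4.714) = 1.603 × 1.551 = 2.485 d.
D_c = (k_1/k_2) L₀ e^(−k_1 t_c) = (0.123/0.747) × 39.9 × e^(−0.123×2.485) = 0.1647 × 39.9 × 0.7367 = 4.840 mg/L.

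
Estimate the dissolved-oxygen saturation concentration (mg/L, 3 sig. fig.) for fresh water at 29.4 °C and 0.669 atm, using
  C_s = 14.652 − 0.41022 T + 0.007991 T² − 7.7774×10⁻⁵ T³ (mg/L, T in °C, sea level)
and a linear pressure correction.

C_s ≈ 5.03 mg/L

At sea level: C_s = 14.652 − 0.41022×29.4 + 0.007991×29.4² − 7.7774×10⁻⁵×29.4³ = 7.522 mg/L.
Pressure correction: C_s' = 7.522 × 0.669 = 5.032 mg/L.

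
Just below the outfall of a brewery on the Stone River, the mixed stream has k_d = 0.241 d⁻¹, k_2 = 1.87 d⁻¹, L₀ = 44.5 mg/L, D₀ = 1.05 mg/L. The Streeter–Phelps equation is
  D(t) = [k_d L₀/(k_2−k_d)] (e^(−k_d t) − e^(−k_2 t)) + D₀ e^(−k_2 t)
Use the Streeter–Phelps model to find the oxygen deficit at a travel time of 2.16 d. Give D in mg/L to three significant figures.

k_d L₀/(k_2−k_d) = 0.241×44.5/(1.87−0.241) = 10.72/1.629 = 6.583 mg/L.
e^(−k_d t) = e^(−0.241×2.160) = 0.5942; e^(−k_2 t) = e^(−1.87×2.160) = 0.01761.
D = 6.583 × (0.5942 − 0.01761) + 1.05 × 0.01761 = 3.796 + 0.01849 = 3.814 mg/L.

D ≈ 3.81 mg/L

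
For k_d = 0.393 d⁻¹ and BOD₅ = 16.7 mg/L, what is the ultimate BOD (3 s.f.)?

BOD₅ = L₀(1 − e^(−5k_d)) ⇒ L₀ = BOD₅ / (1 − e^(−5×0.393))
= 16.7 / (1 − 0.1402) = 16.7 / 0.8598 = 19.42 mg/L.

L₀ ≈ 19.4 mg/L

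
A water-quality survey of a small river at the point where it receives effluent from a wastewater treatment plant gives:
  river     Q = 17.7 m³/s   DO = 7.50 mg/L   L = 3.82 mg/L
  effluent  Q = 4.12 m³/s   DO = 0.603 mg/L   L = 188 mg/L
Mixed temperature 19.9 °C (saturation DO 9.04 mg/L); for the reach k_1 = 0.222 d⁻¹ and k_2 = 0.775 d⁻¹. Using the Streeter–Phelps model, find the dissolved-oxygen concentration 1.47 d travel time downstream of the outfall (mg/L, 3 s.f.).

DO ≈ 1.91 mg/L

Mixed DO = (17.7×7.50 + 4.12×0.603)/(17.7+4.12) = 135.2/21.82 = 6.198 mg/L.
Mixed L₀ = (17.7×3.82 + 4.12×188)/(21.82) = 842.2/21.82 = 38.60 mg/L.
Initial deficit D₀ = C_s − DO₀ = 9.04 − 6.198 = 2.842 mg/L.
D(1.47) = [0.222×38.60/(0.775−0.222)](e^(−0.222×1.47) − e^(−0.775×1.47)) + 2.842 e^(−0.775×1.47)
= 15.49 × (0.7216 − 0.3201) + 2.842 × 0.3201 = 7.131 mg/L.
DO = 9.04 − 7.131 = 1.909 mg/L.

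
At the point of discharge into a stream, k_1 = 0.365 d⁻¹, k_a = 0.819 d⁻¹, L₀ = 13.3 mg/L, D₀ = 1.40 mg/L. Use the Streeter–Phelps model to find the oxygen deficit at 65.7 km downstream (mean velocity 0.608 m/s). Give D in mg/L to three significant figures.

Travel time t = x/v = 65.7 km / (0.608 m/s) = 65700 m / 0.608 m/s = 108100 s = 1.251 d.
k_1 L₀/(k_a−k_1) = 0.365×13.3/(0.819−0.365) = 4.854/0.4540 = 10.69 mg/L.
e^(−k_1 t) = e^(−0.365×1.251) = 0.6335; e^(−k_a t) = e^(−0.819×1.251) = 0.3590.
D = 10.69 × (0.6335 − 0.3590) + 1.40 × 0.3590 = 2.935 + 0.5027 = 3.437 mg/L.

D ≈ 3.44 mg/L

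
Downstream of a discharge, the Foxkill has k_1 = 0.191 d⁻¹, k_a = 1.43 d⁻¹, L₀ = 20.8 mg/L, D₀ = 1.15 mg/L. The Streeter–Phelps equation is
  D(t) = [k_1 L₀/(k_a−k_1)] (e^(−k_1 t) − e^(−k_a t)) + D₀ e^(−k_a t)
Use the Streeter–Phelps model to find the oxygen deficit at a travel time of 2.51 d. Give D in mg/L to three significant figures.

D ≈ 1.93 mg/L

k_1 L₀/(k_a−k_1) = 0.191×20.8/(1.43−0.191) = 3.973/1.239 = 3.206 mg/L.
e^(−k_1 t) = e^(−0.191×2.510) = 0.6191; e^(−k_a t) = e^(−1.43×2.510) = 0.02762.
D = 3.206 × (0.6191 − 0.02762) + 1.15 × 0.02762 = 1.897 + 0.03176 = 1.928 mg/L.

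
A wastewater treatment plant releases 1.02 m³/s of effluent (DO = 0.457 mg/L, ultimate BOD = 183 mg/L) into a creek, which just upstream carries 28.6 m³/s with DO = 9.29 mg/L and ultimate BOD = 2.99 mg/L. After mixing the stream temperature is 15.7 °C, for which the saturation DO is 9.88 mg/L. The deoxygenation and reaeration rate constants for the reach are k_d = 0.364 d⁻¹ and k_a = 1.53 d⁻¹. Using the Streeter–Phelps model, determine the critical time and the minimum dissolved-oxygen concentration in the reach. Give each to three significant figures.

t_c ≈ 0.911 d; minimum DO ≈ 8.31 mg/L

Mixed DO = (28.6×9.29 + 1.02×0.457)/(28.6+1.02) = 266.2/29.62 = 8.986 mg/L.
Mixed L₀ = (28.6×2.99 + 1.02×183)/(29.62) = 272.2/29.62 = 9.189 mg/L.
Initial deficit D₀ = C_s − DO₀ = 9.88 − 8.986 = 0.8942 mg/L.
t_c = (1/1.166) ln[(1.53/0.364)(1 − 0.8942×1.166/(0.364×9.189))] = 0.8576 × ln(2.893) = 0.9111 d.
D_c = (0.364/1.53) × 9.189 × e^(−0.364×0.9111) = 0.2379 × 9.189 × 0.7178 = 1.569 mg/L.
Minimum DO = 9.88 − 1.569 = 8.311 mg/L.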